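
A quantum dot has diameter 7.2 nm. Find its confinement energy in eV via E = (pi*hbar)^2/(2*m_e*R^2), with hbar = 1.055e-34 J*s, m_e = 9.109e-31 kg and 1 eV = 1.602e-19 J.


Radius R = 7.2/2 = 3.6 nm = 3.6e-09 m
E = (pi * 1.055e-34)^2 / (2 * 9.109e-31 * (3.6e-09)^2)
E(J) = 4.65263e-21
E = E(J) / 1.602e-19 = 0.029 eV

0.029


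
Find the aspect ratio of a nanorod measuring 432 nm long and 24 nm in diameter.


Aspect ratio AR = length / diameter
AR = 432 / 24
AR = 18.0

18.0


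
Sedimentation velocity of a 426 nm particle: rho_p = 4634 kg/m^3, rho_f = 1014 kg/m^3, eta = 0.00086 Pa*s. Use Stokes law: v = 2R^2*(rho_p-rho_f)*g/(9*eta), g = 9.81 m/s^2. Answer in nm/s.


Radius R = 426/2 nm = 2.13e-07 m
Density difference = 4634 - 1014 = 3620 kg/m^3
v = 2 * R^2 * (rho_p - rho_f) * g / (9 * eta)
v = 2 * (2.13e-07)^2 * 3620 * 9.81 / (9 * 0.00086)
v = 4.16319e-07 m/s = 416.3186 nm/s

416.3186


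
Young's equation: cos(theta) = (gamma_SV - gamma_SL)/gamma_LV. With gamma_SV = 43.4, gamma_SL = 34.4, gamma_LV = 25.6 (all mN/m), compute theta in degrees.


cos(theta) = (gamma_SV - gamma_SL) / gamma_LV
cos(theta) = (43.4 - 34.4) / 25.6
cos(theta) = 0.351562
theta = arccos(0.351562) = 69.42 degrees

69.42


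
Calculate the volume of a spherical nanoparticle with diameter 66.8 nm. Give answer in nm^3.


Radius r = 66.8/2 = 33.4 nm
Volume V = (4/3) * pi * r^3
V = (4/3) * pi * (33.4)^3
V = 156073.08 nm^3

156073.08


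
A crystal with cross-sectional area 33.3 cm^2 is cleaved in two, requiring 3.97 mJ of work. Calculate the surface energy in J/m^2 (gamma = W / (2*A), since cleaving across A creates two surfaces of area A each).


Convert: A = 33.3 cm^2 = 0.00333 m^2, W = 3.97 mJ = 0.00397 J
Cleaving exposes two faces of area A, so total new surface = 2*A and gamma = W / (2*A)
gamma = 0.00397 / (2 * 0.00333)
gamma = 0.596 J/m^2

0.596


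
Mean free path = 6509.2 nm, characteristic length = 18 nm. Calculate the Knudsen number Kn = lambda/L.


Knudsen number Kn = lambda / L
Kn = 6509.2 / 18
Kn = 361.6222

361.6222


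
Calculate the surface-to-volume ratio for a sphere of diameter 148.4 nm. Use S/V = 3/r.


Radius r = 148.4/2 = 74.2 nm
S/V = 3 / r = 3 / 74.2
S/V = 0.0404 nm^-1

0.0404


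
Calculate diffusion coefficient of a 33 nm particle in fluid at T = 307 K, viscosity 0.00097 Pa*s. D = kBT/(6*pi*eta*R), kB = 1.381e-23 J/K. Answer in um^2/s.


Radius R = 33/2 = 16.5 nm = 1.65e-08 m
D = kB*T / (6*pi*eta*R)
D = 1.381e-23 * 307 / (6 * pi * 0.00097 * 1.65e-08)
D = 1.40532e-11 m^2/s = 14.053 um^2/s

14.053


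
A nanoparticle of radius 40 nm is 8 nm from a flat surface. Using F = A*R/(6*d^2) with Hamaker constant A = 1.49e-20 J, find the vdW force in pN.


Convert to SI: R = 40 nm = 4e-08 m, d = 8 nm = 8e-09 m
F = A * R / (6 * d^2)
F = 1.49e-20 * 4e-08 / (6 * (8e-09)^2)
F = 1.55208e-12 N = 1.552 pN

1.552


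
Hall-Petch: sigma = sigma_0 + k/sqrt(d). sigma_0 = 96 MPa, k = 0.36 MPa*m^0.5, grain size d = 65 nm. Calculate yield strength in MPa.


d = 65 nm = 6.5e-08 m
sqrt(d) = 0.000254951
Hall-Petch contribution = k / sqrt(d) = 0.36 / 0.000254951 = 1412.0 MPa
sigma = sigma_0 + k/sqrt(d) = 96 + 1412.0 = 1508.0 MPa

1508.0


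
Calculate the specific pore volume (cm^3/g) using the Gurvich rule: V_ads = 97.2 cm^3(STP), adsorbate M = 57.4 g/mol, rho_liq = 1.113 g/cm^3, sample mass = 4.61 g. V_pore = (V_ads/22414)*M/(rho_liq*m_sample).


Moles adsorbed n = V_ads / 22414 = 97.2 / 22414 = 4.336575e-03 mol
Liquid volume V_liq = n * M / rho_liq = 4.336575e-03 * 57.4 / 1.113 = 0.22365 cm^3
Specific pore volume V_pore = V_liq / m_sample = 0.22365 / 4.61
V_pore = 0.0485 cm^3/g

0.0485


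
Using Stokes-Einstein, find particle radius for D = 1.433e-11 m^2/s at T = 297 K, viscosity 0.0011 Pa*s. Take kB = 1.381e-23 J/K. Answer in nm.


Stokes-Einstein: R = kB*T / (6*pi*eta*D)
R = 1.381e-23 * 297 / (6 * pi * 0.0011 * 1.433e-11)
R = 1.38042e-08 m = 13.8 nm

13.8


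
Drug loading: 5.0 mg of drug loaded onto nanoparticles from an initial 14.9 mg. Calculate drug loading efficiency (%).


Drug loading efficiency = (drug loaded / drug initial) * 100
DLE = 5.0 / 14.9 * 100
DLE = 0.3356 * 100
DLE = 33.56%

33.56


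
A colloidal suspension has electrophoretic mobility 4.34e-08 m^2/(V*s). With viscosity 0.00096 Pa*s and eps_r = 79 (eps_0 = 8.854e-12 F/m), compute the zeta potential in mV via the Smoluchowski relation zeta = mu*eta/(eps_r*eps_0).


Smoluchowski equation: zeta = mu * eta / (eps_r * eps_0)
zeta = 4.34e-08 * 0.00096 / (79 * 8.854e-12)
zeta = 0.059565 V = 59.57 mV

59.57


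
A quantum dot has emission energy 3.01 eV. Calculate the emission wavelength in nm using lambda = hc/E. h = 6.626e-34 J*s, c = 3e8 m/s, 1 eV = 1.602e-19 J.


Convert energy: E = 3.01 eV = 3.01 * 1.602e-19 = 4.82202e-19 J
lambda = h*c / E = 6.626e-34 * 3e8 / 4.82202e-19
lambda = 4.12234e-07 m = 412.2 nm

412.2


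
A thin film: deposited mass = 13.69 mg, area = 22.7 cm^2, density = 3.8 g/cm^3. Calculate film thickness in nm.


Convert: m = 13.69 mg = 1.3690e-05 kg, A = 22.7 cm^2 = 2.2700e-03 m^2, rho = 3.8 g/cm^3 = 3800 kg/m^3
t = m / (A * rho)
t = 1.3690e-05 / (2.2700e-03 * 3800)
t = 1.5871e-06 m = 1587.1 nm

1587.1


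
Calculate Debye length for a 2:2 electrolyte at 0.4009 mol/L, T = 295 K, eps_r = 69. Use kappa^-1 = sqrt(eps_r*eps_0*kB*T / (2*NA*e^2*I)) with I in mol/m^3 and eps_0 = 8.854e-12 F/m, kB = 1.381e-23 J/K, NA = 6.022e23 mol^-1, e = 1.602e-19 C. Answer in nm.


Ionic strength I = 0.4009 * 2^2 * 1000 = 1603.6 mol/m^3
kappa^-1 = sqrt(69 * 8.854e-12 * 1.381e-23 * 295 / (2 * 6.022e23 * (1.602e-19)^2 * 1603.6))
kappa^-1 = 0.224 nm

0.224


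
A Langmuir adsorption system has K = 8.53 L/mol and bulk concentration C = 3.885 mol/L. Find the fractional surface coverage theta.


Langmuir isotherm: theta = K*C / (1 + K*C)
K*C = 8.53 * 3.885 = 33.13905
theta = 33.13905 / (1 + 33.13905) = 33.13905 / 34.13905
theta = 0.9707

0.9707


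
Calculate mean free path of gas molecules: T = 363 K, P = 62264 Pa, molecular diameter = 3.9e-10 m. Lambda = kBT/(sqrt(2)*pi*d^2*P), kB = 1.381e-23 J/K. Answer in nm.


Mean free path: lambda = kB*T / (sqrt(2) * pi * d^2 * P)
lambda = 1.381e-23 * 363 / (sqrt(2) * pi * (3.9e-10)^2 * 62264)
lambda = 1.19143e-07 m
lambda = 119.14 nm

119.14


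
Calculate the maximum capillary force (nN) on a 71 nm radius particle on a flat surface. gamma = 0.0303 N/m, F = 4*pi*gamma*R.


Convert radius: R = 71 nm = 7.1e-08 m
F = 4 * pi * gamma * R
F = 4 * pi * 0.0303 * 7.1e-08
F = 2.7034e-08 N = 27.034 nN

27.034


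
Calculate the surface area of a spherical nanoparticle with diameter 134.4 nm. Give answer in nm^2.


Radius r = 134.4/2 = 67.2 nm
Surface area SA = 4 * pi * r^2
SA = 4 * pi * (67.2)^2
SA = 56747.72 nm^2

56747.72


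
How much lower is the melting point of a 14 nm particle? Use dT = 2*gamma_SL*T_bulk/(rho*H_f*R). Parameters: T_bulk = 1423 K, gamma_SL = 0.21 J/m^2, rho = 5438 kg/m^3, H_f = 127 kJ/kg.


Radius R = 14/2 = 7 nm = 7e-09 m
Convert H_f = 127 kJ/kg = 127000 J/kg
dT = 2 * gamma_SL * T_bulk / (rho * H_f * R)
dT = 2 * 0.21 * 1423 / (5438 * 127000 * 7e-09)
dT = 123.6 K

123.6


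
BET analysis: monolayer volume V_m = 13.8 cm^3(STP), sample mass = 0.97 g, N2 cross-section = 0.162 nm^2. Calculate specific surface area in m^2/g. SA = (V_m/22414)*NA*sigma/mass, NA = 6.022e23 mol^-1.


Number of moles in monolayer = V_m / 22414 = 13.8 / 22414 = 0.00061569
Number of molecules = moles * NA = 0.00061569 * 6.022e23
SA = molecules * sigma / mass
SA = (13.8 / 22414) * 6.022e23 * 0.162e-18 / 0.97
SA = 61.9 m^2/g

61.9


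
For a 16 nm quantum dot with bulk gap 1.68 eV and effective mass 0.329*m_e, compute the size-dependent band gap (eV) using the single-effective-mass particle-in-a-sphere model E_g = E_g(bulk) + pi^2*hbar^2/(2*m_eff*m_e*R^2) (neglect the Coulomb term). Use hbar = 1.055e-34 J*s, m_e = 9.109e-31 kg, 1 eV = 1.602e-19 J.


Radius R = 16/2 nm = 8e-09 m
Confinement energy dE = pi^2 * hbar^2 / (2 * m_eff * m_e * R^2)
dE = pi^2 * (1.055e-34)^2 / (2 * 0.329 * 9.109e-31 * (8e-09)^2) J, divided by 1.602e-19 J/eV
dE = 0.0179 eV
Total band gap = E_g(bulk) + dE = 1.68 + 0.0179 = 1.6979 eV

1.6979


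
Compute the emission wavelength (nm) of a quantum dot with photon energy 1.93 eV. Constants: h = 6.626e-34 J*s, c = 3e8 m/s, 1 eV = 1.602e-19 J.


Convert energy: E = 1.93 eV = 1.93 * 1.602e-19 = 3.09186e-19 J
lambda = h*c / E = 6.626e-34 * 3e8 / 3.09186e-19
lambda = 6.42914e-07 m = 642.9 nm

642.9


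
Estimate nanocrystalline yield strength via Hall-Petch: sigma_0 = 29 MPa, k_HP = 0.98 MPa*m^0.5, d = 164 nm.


d = 164 nm = 1.64e-07 m
sqrt(d) = 0.0004049691
Hall-Petch contribution = k / sqrt(d) = 0.98 / 0.0004049691 = 2419.9 MPa
sigma = sigma_0 + k/sqrt(d) = 29 + 2419.9 = 2448.9 MPa

2448.9


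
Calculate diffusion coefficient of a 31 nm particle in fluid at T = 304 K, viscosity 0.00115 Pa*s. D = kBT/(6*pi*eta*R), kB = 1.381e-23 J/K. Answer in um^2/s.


Radius R = 31/2 = 15.5 nm = 1.55e-08 m
D = kB*T / (6*pi*eta*R)
D = 1.381e-23 * 304 / (6 * pi * 0.00115 * 1.55e-08)
D = 1.2495e-11 m^2/s = 12.495 um^2/s

12.495


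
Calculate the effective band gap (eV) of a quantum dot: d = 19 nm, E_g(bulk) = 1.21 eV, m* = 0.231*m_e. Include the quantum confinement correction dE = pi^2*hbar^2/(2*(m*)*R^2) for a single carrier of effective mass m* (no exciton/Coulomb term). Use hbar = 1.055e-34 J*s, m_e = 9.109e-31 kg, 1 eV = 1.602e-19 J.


Radius R = 19/2 nm = 9.5e-09 m
Confinement energy dE = pi^2 * hbar^2 / (2 * m_eff * m_e * R^2)
dE = pi^2 * (1.055e-34)^2 / (2 * 0.231 * 9.109e-31 * (9.5e-09)^2) J, divided by 1.602e-19 J/eV
dE = 0.0181 eV
Total band gap = E_g(bulk) + dE = 1.21 + 0.0181 = 1.2281 eV

1.2281


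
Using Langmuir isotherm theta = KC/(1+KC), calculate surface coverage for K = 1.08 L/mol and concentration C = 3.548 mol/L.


Langmuir isotherm: theta = K*C / (1 + K*C)
K*C = 1.08 * 3.548 = 3.83184
theta = 3.83184 / (1 + 3.83184) = 3.83184 / 4.83184
theta = 0.793

0.793


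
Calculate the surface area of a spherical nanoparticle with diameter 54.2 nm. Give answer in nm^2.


Radius r = 54.2/2 = 27.1 nm
Surface area SA = 4 * pi * r^2
SA = 4 * pi * (27.1)^2
SA = 9228.87 nm^2

9228.87


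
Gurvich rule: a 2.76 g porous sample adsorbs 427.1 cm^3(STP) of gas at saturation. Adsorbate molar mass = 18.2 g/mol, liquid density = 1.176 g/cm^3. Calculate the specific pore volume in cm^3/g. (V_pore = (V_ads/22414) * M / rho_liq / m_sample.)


Moles adsorbed n = V_ads / 22414 = 427.1 / 22414 = 1.905505e-02 mol
Liquid volume V_liq = n * M / rho_liq = 1.905505e-02 * 18.2 / 1.176 = 0.29490 cm^3
Specific pore volume V_pore = V_liq / m_sample = 0.29490 / 2.76
V_pore = 0.1068 cm^3/g

0.1068


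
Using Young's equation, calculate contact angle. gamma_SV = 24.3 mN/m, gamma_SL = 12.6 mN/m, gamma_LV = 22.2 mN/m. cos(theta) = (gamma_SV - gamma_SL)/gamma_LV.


cos(theta) = (gamma_SV - gamma_SL) / gamma_LV
cos(theta) = (24.3 - 12.6) / 22.2
cos(theta) = 0.527027
theta = arccos(0.527027) = 58.2 degrees

58.2


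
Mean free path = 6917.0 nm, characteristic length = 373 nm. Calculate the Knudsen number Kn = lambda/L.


Knudsen number Kn = lambda / L
Kn = 6917.0 / 373
Kn = 18.5442

18.5442


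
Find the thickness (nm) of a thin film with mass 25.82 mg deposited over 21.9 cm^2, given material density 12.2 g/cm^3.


Convert: m = 25.82 mg = 2.5820e-05 kg, A = 21.9 cm^2 = 2.1900e-03 m^2, rho = 12.2 g/cm^3 = 12200 kg/m^3
t = m / (A * rho)
t = 2.5820e-05 / (2.1900e-03 * 12200)
t = 9.6639e-07 m = 966.4 nm

966.4


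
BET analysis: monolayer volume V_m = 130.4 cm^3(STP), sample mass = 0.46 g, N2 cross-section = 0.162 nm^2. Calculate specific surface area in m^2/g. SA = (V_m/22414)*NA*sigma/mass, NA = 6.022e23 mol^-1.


Number of moles in monolayer = V_m / 22414 = 130.4 / 22414 = 0.00581779
Number of molecules = moles * NA = 0.00581779 * 6.022e23
SA = molecules * sigma / mass
SA = (130.4 / 22414) * 6.022e23 * 0.162e-18 / 0.46
SA = 1233.8 m^2/g

1233.8


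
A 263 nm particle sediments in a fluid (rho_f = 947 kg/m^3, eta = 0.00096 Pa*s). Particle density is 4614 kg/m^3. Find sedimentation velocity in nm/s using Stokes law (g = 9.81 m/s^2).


Radius R = 263/2 nm = 1.315e-07 m
Density difference = 4614 - 947 = 3667 kg/m^3
v = 2 * R^2 * (rho_p - rho_f) * g / (9 * eta)
v = 2 * (1.315e-07)^2 * 3667 * 9.81 / (9 * 0.00096)
v = 1.43995e-07 m/s = 143.9951 nm/s

143.9951


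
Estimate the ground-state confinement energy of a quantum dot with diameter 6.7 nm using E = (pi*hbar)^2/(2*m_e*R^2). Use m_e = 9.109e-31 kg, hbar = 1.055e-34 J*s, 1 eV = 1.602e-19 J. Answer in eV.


Radius R = 6.7/2 = 3.35 nm = 3.35e-09 m
E = (pi * 1.055e-34)^2 / (2 * 9.109e-31 * (3.35e-09)^2)
E(J) = 5.37297e-21
E = E(J) / 1.602e-19 = 0.0335 eV

0.0335


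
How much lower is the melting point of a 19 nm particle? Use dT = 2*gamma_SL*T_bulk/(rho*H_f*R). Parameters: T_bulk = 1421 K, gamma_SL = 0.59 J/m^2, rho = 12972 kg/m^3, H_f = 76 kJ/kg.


Radius R = 19/2 = 9.5 nm = 9.5e-09 m
Convert H_f = 76 kJ/kg = 76000 J/kg
dT = 2 * gamma_SL * T_bulk / (rho * H_f * R)
dT = 2 * 0.59 * 1421 / (12972 * 76000 * 9.5e-09)
dT = 179.0 K

179.0


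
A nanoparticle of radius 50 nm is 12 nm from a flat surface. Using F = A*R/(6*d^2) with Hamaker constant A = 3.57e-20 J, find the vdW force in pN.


Convert to SI: R = 50 nm = 5e-08 m, d = 12 nm = 1.2e-08 m
F = A * R / (6 * d^2)
F = 3.57e-20 * 5e-08 / (6 * (1.2e-08)^2)
F = 2.06597e-12 N = 2.066 pN

2.066


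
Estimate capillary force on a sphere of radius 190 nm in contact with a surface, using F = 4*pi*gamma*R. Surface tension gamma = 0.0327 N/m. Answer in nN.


Convert radius: R = 190 nm = 1.9e-07 m
F = 4 * pi * gamma * R
F = 4 * pi * 0.0327 * 1.9e-07
F = 7.80749e-08 N = 78.0749 nN

78.0749


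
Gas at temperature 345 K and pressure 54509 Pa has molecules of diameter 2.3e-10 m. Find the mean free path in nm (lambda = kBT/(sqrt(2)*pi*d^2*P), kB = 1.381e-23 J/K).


Mean free path: lambda = kB*T / (sqrt(2) * pi * d^2 * P)
lambda = 1.381e-23 * 345 / (sqrt(2) * pi * (2.3e-10)^2 * 54509)
lambda = 3.71898e-07 m
lambda = 371.9 nm

371.9


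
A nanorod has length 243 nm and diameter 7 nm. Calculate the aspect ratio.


Aspect ratio AR = length / diameter
AR = 243 / 7
AR = 34.71

34.71


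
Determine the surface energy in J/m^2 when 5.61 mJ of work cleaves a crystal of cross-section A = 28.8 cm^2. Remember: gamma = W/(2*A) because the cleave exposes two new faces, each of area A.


Convert: A = 28.8 cm^2 = 0.00288 m^2, W = 5.61 mJ = 0.00561 J
Cleaving exposes two faces of area A, so total new surface = 2*A and gamma = W / (2*A)
gamma = 0.00561 / (2 * 0.00288)
gamma = 0.974 J/m^2

0.974


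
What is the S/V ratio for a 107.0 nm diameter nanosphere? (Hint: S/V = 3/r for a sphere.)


Radius r = 107.0/2 = 53.5 nm
S/V = 3 / r = 3 / 53.5
S/V = 0.0561 nm^-1

0.0561


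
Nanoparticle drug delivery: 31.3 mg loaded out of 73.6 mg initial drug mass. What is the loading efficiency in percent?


Drug loading efficiency = (drug loaded / drug initial) * 100
DLE = 31.3 / 73.6 * 100
DLE = 0.4253 * 100
DLE = 42.53%

42.53


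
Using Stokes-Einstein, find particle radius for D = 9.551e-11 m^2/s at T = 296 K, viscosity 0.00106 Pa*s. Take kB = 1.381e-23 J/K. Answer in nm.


Stokes-Einstein: R = kB*T / (6*pi*eta*D)
R = 1.381e-23 * 296 / (6 * pi * 0.00106 * 9.551e-11)
R = 2.14205e-09 m = 2.14 nm

2.14


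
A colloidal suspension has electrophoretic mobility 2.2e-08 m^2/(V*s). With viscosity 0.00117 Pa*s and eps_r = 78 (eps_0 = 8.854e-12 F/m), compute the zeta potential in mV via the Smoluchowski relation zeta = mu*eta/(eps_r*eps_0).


Smoluchowski equation: zeta = mu * eta / (eps_r * eps_0)
zeta = 2.2e-08 * 0.00117 / (78 * 8.854e-12)
zeta = 0.037271 V = 37.27 mV

37.27


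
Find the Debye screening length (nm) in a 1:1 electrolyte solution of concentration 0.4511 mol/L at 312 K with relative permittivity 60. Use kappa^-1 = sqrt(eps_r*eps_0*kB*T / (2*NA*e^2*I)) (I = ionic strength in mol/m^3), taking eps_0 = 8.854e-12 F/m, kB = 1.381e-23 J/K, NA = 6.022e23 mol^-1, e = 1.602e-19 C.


Ionic strength I = 0.4511 * 1^2 * 1000 = 451.1 mol/m^3
kappa^-1 = sqrt(60 * 8.854e-12 * 1.381e-23 * 312 / (2 * 6.022e23 * (1.602e-19)^2 * 451.1))
kappa^-1 = 0.405 nm

0.405


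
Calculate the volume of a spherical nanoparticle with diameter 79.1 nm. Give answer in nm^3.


Radius r = 79.1/2 = 39.55 nm
Volume V = (4/3) * pi * r^3
V = (4/3) * pi * (39.55)^3
V = 259136.19 nm^3

259136.19


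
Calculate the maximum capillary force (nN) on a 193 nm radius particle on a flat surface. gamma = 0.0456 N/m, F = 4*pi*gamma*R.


Convert radius: R = 193 nm = 1.93e-07 m
F = 4 * pi * gamma * R
F = 4 * pi * 0.0456 * 1.93e-07
F = 1.10594e-07 N = 110.5941 nN

110.5941


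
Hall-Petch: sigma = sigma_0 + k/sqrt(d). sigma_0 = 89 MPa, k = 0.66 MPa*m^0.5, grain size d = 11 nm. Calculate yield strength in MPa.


d = 11 nm = 1.1e-08 m
sqrt(d) = 0.0001048809
Hall-Petch contribution = k / sqrt(d) = 0.66 / 0.0001048809 = 6292.9 MPa
sigma = sigma_0 + k/sqrt(d) = 89 + 6292.9 = 6381.9 MPa

6381.9


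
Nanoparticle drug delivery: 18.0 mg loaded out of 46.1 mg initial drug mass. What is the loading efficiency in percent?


Drug loading efficiency = (drug loaded / drug initial) * 100
DLE = 18.0 / 46.1 * 100
DLE = 0.3905 * 100
DLE = 39.05%

39.05


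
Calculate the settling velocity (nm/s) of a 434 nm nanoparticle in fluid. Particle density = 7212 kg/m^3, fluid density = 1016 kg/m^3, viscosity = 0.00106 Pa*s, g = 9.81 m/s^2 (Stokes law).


Radius R = 434/2 nm = 2.17e-07 m
Density difference = 7212 - 1016 = 6196 kg/m^3
v = 2 * R^2 * (rho_p - rho_f) * g / (9 * eta)
v = 2 * (2.17e-07)^2 * 6196 * 9.81 / (9 * 0.00106)
v = 6.00042e-07 m/s = 600.0418 nm/s

600.0418


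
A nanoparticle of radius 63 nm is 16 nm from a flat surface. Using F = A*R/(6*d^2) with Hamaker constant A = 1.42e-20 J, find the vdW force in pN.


Convert to SI: R = 63 nm = 6.3e-08 m, d = 16 nm = 1.6e-08 m
F = A * R / (6 * d^2)
F = 1.42e-20 * 6.3e-08 / (6 * (1.6e-08)^2)
F = 5.82422e-13 N = 0.582 pN

0.582


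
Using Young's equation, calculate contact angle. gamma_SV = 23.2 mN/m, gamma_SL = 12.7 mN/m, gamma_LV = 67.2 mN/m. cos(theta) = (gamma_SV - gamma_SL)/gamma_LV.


cos(theta) = (gamma_SV - gamma_SL) / gamma_LV
cos(theta) = (23.2 - 12.7) / 67.2
cos(theta) = 0.15625
theta = arccos(0.15625) = 81.01 degrees

81.01


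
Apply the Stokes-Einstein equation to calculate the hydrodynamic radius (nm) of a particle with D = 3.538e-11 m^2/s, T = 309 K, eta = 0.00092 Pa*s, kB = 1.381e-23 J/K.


Stokes-Einstein: R = kB*T / (6*pi*eta*D)
R = 1.381e-23 * 309 / (6 * pi * 0.00092 * 3.538e-11)
R = 6.95513e-09 m = 6.96 nm

6.96


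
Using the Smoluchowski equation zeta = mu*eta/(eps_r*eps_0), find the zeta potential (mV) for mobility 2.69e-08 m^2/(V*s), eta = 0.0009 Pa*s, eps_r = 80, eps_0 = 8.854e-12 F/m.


Smoluchowski equation: zeta = mu * eta / (eps_r * eps_0)
zeta = 2.69e-08 * 0.0009 / (80 * 8.854e-12)
zeta = 0.034179 V = 34.18 mV

34.18


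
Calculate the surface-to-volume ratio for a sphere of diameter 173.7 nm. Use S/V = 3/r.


Radius r = 173.7/2 = 86.85 nm
S/V = 3 / r = 3 / 86.85
S/V = 0.0345 nm^-1

0.0345


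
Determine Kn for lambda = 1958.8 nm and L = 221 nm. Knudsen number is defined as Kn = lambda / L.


Knudsen number Kn = lambda / L
Kn = 1958.8 / 221
Kn = 8.8633

8.8633


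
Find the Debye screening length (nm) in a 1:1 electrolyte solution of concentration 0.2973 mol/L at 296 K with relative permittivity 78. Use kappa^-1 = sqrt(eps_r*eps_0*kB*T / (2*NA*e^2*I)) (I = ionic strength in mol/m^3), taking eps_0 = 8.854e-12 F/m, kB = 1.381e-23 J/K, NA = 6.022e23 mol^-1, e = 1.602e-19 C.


Ionic strength I = 0.2973 * 1^2 * 1000 = 297.3 mol/m^3
kappa^-1 = sqrt(78 * 8.854e-12 * 1.381e-23 * 296 / (2 * 6.022e23 * (1.602e-19)^2 * 297.3))
kappa^-1 = 0.554 nm

0.554


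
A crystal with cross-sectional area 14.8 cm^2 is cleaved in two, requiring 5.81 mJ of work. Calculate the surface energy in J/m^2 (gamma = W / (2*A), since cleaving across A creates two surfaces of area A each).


Convert: A = 14.8 cm^2 = 0.00148 m^2, W = 5.81 mJ = 0.00581 J
Cleaving exposes two faces of area A, so total new surface = 2*A and gamma = W / (2*A)
gamma = 0.00581 / (2 * 0.00148)
gamma = 1.963 J/m^2

1.963


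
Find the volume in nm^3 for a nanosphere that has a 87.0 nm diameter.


Radius r = 87.0/2 = 43.5 nm
Volume V = (4/3) * pi * r^3
V = (4/3) * pi * (43.5)^3
V = 344791.36 nm^3

344791.36


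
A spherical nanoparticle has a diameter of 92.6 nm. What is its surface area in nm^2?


Radius r = 92.6/2 = 46.3 nm
Surface area SA = 4 * pi * r^2
SA = 4 * pi * (46.3)^2
SA = 26938.4 nm^2

26938.4


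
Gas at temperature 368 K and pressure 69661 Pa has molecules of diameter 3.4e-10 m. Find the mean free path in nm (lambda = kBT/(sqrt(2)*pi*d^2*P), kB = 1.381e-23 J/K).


Mean free path: lambda = kB*T / (sqrt(2) * pi * d^2 * P)
lambda = 1.381e-23 * 368 / (sqrt(2) * pi * (3.4e-10)^2 * 69661)
lambda = 1.42046e-07 m
lambda = 142.05 nm

142.05


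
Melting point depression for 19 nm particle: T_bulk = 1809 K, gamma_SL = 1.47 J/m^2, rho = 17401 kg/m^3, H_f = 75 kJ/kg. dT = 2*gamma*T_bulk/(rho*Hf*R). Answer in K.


Radius R = 19/2 = 9.5 nm = 9.5e-09 m
Convert H_f = 75 kJ/kg = 75000 J/kg
dT = 2 * gamma_SL * T_bulk / (rho * H_f * R)
dT = 2 * 1.47 * 1809 / (17401 * 75000 * 9.5e-09)
dT = 429.0 K

429.0


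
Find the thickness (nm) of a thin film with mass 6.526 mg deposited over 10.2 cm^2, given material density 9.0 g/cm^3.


Convert: m = 6.526 mg = 6.5260e-06 kg, A = 10.2 cm^2 = 1.0200e-03 m^2, rho = 9.0 g/cm^3 = 9000 kg/m^3
t = m / (A * rho)
t = 6.5260e-06 / (1.0200e-03 * 9000)
t = 7.1089e-07 m = 710.9 nm

710.9


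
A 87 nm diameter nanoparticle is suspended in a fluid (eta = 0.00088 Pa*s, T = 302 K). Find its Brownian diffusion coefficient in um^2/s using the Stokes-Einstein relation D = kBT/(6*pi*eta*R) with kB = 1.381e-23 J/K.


Radius R = 87/2 = 43.5 nm = 4.35e-08 m
D = kB*T / (6*pi*eta*R)
D = 1.381e-23 * 302 / (6 * pi * 0.00088 * 4.35e-08)
D = 5.78e-12 m^2/s = 5.78 um^2/s

5.78


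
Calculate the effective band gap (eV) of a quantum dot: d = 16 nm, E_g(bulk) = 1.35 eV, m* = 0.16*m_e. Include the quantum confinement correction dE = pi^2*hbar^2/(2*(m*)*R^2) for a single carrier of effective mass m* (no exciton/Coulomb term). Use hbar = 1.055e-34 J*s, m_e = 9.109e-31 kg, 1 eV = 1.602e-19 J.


Radius R = 16/2 nm = 8e-09 m
Confinement energy dE = pi^2 * hbar^2 / (2 * m_eff * m_e * R^2)
dE = pi^2 * (1.055e-34)^2 / (2 * 0.16 * 9.109e-31 * (8e-09)^2) J, divided by 1.602e-19 J/eV
dE = 0.0368 eV
Total band gap = E_g(bulk) + dE = 1.35 + 0.0368 = 1.3868 eV

1.3868


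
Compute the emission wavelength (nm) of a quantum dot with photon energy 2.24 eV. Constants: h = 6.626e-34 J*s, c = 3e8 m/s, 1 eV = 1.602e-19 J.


Convert energy: E = 2.24 eV = 2.24 * 1.602e-19 = 3.58848e-19 J
lambda = h*c / E = 6.626e-34 * 3e8 / 3.58848e-19
lambda = 5.53939e-07 m = 553.9 nm

553.9


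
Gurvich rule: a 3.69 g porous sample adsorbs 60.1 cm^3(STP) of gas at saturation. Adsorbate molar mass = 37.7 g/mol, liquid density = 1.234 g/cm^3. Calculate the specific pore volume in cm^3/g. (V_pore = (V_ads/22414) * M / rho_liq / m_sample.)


Moles adsorbed n = V_ads / 22414 = 60.1 / 22414 = 2.681360e-03 mol
Liquid volume V_liq = n * M / rho_liq = 2.681360e-03 * 37.7 / 1.234 = 0.08192 cm^3
Specific pore volume V_pore = V_liq / m_sample = 0.08192 / 3.69
V_pore = 0.0222 cm^3/g

0.0222


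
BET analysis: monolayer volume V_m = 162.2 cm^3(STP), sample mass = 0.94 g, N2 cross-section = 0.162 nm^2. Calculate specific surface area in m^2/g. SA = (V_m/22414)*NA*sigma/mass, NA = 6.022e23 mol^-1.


Number of moles in monolayer = V_m / 22414 = 162.2 / 22414 = 0.00723655
Number of molecules = moles * NA = 0.00723655 * 6.022e23
SA = molecules * sigma / mass
SA = (162.2 / 22414) * 6.022e23 * 0.162e-18 / 0.94
SA = 751.0 m^2/g

751.0


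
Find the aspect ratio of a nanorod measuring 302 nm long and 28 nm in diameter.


Aspect ratio AR = length / diameter
AR = 302 / 28
AR = 10.79

10.79


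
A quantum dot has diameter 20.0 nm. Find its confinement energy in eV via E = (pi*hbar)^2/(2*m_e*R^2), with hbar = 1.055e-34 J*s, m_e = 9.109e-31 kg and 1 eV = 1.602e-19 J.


Radius R = 20.0/2 = 10 nm = 1e-08 m
E = (pi * 1.055e-34)^2 / (2 * 9.109e-31 * (1e-08)^2)
E(J) = 6.02981e-22
E = E(J) / 1.602e-19 = 0.0038 eV

0.0038


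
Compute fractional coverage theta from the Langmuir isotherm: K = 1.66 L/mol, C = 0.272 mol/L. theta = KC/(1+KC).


Langmuir isotherm: theta = K*C / (1 + K*C)
K*C = 1.66 * 0.272 = 0.45152
theta = 0.45152 / (1 + 0.45152) = 0.45152 / 1.45152
theta = 0.3111

0.3111


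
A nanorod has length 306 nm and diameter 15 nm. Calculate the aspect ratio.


Aspect ratio AR = length / diameter
AR = 306 / 15
AR = 20.4

20.4


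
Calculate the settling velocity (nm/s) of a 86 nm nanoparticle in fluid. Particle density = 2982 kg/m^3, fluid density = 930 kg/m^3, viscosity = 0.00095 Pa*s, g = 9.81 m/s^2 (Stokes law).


Radius R = 86/2 nm = 4.3e-08 m
Density difference = 2982 - 930 = 2052 kg/m^3
v = 2 * R^2 * (rho_p - rho_f) * g / (9 * eta)
v = 2 * (4.3e-08)^2 * 2052 * 9.81 / (9 * 0.00095)
v = 8.70657e-09 m/s = 8.7066 nm/s

8.7066


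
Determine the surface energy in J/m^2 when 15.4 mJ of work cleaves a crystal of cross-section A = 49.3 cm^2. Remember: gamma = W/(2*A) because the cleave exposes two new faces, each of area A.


Convert: A = 49.3 cm^2 = 0.00493 m^2, W = 15.4 mJ = 0.0154 J
Cleaving exposes two faces of area A, so total new surface = 2*A and gamma = W / (2*A)
gamma = 0.0154 / (2 * 0.00493)
gamma = 1.562 J/m^2

1.562


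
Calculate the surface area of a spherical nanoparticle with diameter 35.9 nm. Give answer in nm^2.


Radius r = 35.9/2 = 17.95 nm
Surface area SA = 4 * pi * r^2
SA = 4 * pi * (17.95)^2
SA = 4048.92 nm^2

4048.92


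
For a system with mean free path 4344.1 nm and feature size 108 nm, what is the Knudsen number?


Knudsen number Kn = lambda / L
Kn = 4344.1 / 108
Kn = 40.2231

40.2231


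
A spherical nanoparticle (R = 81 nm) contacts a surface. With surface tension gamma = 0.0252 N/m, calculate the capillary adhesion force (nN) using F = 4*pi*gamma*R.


Convert radius: R = 81 nm = 8.1e-08 m
F = 4 * pi * gamma * R
F = 4 * pi * 0.0252 * 8.1e-08
F = 2.56505e-08 N = 25.6505 nN

25.6505


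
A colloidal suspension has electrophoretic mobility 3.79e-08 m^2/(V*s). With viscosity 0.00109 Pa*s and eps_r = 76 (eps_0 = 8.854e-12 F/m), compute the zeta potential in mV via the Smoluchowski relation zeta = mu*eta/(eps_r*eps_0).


Smoluchowski equation: zeta = mu * eta / (eps_r * eps_0)
zeta = 3.79e-08 * 0.00109 / (76 * 8.854e-12)
zeta = 0.061392 V = 61.39 mV

61.39


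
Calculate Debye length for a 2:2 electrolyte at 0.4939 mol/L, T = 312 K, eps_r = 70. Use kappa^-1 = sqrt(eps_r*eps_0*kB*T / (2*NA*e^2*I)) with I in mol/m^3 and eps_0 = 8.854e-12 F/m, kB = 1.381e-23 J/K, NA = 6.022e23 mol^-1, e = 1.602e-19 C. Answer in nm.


Ionic strength I = 0.4939 * 2^2 * 1000 = 1975.6 mol/m^3
kappa^-1 = sqrt(70 * 8.854e-12 * 1.381e-23 * 312 / (2 * 6.022e23 * (1.602e-19)^2 * 1975.6))
kappa^-1 = 0.209 nm

0.209


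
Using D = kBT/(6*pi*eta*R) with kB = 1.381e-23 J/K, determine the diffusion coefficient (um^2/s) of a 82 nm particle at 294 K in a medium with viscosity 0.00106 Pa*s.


Radius R = 82/2 = 41 nm = 4.1e-08 m
D = kB*T / (6*pi*eta*R)
D = 1.381e-23 * 294 / (6 * pi * 0.00106 * 4.1e-08)
D = 4.95622e-12 m^2/s = 4.956 um^2/s

4.956


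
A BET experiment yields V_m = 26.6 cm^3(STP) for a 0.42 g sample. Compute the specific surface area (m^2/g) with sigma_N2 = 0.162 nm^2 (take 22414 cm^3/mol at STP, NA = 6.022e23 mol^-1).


Number of moles in monolayer = V_m / 22414 = 26.6 / 22414 = 0.00118676
Number of molecules = moles * NA = 0.00118676 * 6.022e23
SA = molecules * sigma / mass
SA = (26.6 / 22414) * 6.022e23 * 0.162e-18 / 0.42
SA = 275.7 m^2/g

275.7


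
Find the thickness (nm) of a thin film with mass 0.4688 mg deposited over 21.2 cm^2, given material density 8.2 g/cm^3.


Convert: m = 0.4688 mg = 4.6880e-07 kg, A = 21.2 cm^2 = 2.1200e-03 m^2, rho = 8.2 g/cm^3 = 8200 kg/m^3
t = m / (A * rho)
t = 4.6880e-07 / (2.1200e-03 * 8200)
t = 2.6967e-08 m = 27.0 nm

27.0


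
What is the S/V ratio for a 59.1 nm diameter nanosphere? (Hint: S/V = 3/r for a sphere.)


Radius r = 59.1/2 = 29.55 nm
S/V = 3 / r = 3 / 29.55
S/V = 0.1015 nm^-1

0.1015


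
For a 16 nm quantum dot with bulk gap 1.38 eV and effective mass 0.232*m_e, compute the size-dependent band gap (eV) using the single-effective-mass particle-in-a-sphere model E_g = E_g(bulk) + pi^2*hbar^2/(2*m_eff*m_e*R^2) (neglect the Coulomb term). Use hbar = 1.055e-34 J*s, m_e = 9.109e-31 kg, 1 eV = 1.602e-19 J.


Radius R = 16/2 nm = 8e-09 m
Confinement energy dE = pi^2 * hbar^2 / (2 * m_eff * m_e * R^2)
dE = pi^2 * (1.055e-34)^2 / (2 * 0.232 * 9.109e-31 * (8e-09)^2) J, divided by 1.602e-19 J/eV
dE = 0.0253 eV
Total band gap = E_g(bulk) + dE = 1.38 + 0.0253 = 1.4053 eV

1.4053


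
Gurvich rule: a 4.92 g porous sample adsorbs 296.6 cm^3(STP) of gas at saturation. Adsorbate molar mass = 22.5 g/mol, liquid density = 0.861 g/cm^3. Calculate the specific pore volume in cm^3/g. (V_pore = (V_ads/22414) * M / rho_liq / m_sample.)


Moles adsorbed n = V_ads / 22414 = 296.6 / 22414 = 1.323280e-02 mol
Liquid volume V_liq = n * M / rho_liq = 1.323280e-02 * 22.5 / 0.861 = 0.34580 cm^3
Specific pore volume V_pore = V_liq / m_sample = 0.34580 / 4.92
V_pore = 0.0703 cm^3/g

0.0703


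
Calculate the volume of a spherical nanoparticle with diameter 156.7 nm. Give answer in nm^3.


Radius r = 156.7/2 = 78.35 nm
Volume V = (4/3) * pi * r^3
V = (4/3) * pi * (78.35)^3
V = 2014677.85 nm^3

2014677.85


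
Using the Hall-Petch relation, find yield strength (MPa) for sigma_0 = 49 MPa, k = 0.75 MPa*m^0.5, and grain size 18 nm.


d = 18 nm = 1.8e-08 m
sqrt(d) = 0.0001341641
Hall-Petch contribution = k / sqrt(d) = 0.75 / 0.0001341641 = 5590.2 MPa
sigma = sigma_0 + k/sqrt(d) = 49 + 5590.2 = 5639.2 MPa

5639.2


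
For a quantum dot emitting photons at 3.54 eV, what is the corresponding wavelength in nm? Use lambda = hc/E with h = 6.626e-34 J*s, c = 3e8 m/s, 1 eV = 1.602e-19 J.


Convert energy: E = 3.54 eV = 3.54 * 1.602e-19 = 5.67108e-19 J
lambda = h*c / E = 6.626e-34 * 3e8 / 5.67108e-19
lambda = 3.50515e-07 m = 350.5 nm

350.5


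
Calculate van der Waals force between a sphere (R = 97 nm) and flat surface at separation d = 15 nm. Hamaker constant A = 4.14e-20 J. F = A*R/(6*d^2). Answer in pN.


Convert to SI: R = 97 nm = 9.7e-08 m, d = 15 nm = 1.5e-08 m
F = A * R / (6 * d^2)
F = 4.14e-20 * 9.7e-08 / (6 * (1.5e-08)^2)
F = 2.97467e-12 N = 2.975 pN

2.975


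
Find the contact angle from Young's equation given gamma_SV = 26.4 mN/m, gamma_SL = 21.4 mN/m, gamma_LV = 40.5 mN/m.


cos(theta) = (gamma_SV - gamma_SL) / gamma_LV
cos(theta) = (26.4 - 21.4) / 40.5
cos(theta) = 0.123457
theta = arccos(0.123457) = 82.91 degrees

82.91


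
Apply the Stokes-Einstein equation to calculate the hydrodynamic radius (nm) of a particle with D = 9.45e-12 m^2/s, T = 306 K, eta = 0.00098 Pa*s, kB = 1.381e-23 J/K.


Stokes-Einstein: R = kB*T / (6*pi*eta*D)
R = 1.381e-23 * 306 / (6 * pi * 0.00098 * 9.45e-12)
R = 2.42078e-08 m = 24.21 nm

24.21


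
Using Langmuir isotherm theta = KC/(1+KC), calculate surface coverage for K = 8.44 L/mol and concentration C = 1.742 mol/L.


Langmuir isotherm: theta = K*C / (1 + K*C)
K*C = 8.44 * 1.742 = 14.70248
theta = 14.70248 / (1 + 14.70248) = 14.70248 / 15.70248
theta = 0.9363

0.9363


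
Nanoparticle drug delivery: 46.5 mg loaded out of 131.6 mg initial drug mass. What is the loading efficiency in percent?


Drug loading efficiency = (drug loaded / drug initial) * 100
DLE = 46.5 / 131.6 * 100
DLE = 0.3533 * 100
DLE = 35.33%

35.33


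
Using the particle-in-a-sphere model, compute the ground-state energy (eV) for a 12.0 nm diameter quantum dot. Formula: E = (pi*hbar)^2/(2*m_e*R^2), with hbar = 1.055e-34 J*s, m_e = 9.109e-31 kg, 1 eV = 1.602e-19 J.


Radius R = 12.0/2 = 6 nm = 6e-09 m
E = (pi * 1.055e-34)^2 / (2 * 9.109e-31 * (6e-09)^2)
E(J) = 1.67495e-21
E = E(J) / 1.602e-19 = 0.0105 eV

0.0105


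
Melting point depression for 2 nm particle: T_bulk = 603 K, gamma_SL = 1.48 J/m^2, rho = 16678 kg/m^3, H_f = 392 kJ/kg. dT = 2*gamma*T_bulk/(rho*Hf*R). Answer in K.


Radius R = 2/2 = 1 nm = 1e-09 m
Convert H_f = 392 kJ/kg = 392000 J/kg
dT = 2 * gamma_SL * T_bulk / (rho * H_f * R)
dT = 2 * 1.48 * 603 / (16678 * 392000 * 1e-09)
dT = 273.0 K

273.0


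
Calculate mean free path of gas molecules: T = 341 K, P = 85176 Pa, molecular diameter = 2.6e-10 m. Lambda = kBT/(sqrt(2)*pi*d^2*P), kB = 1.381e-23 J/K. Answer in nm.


Mean free path: lambda = kB*T / (sqrt(2) * pi * d^2 * P)
lambda = 1.381e-23 * 341 / (sqrt(2) * pi * (2.6e-10)^2 * 85176)
lambda = 1.84085e-07 m
lambda = 184.09 nm

184.09


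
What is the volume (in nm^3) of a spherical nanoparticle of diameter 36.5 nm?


Radius r = 36.5/2 = 18.25 nm
Volume V = (4/3) * pi * r^3
V = (4/3) * pi * (18.25)^3
V = 25461.1 nm^3

25461.1


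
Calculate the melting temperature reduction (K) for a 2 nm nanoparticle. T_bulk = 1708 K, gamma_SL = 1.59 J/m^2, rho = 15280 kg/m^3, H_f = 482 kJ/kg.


Radius R = 2/2 = 1 nm = 1e-09 m
Convert H_f = 482 kJ/kg = 482000 J/kg
dT = 2 * gamma_SL * T_bulk / (rho * H_f * R)
dT = 2 * 1.59 * 1708 / (15280 * 482000 * 1e-09)
dT = 737.5 K

737.5


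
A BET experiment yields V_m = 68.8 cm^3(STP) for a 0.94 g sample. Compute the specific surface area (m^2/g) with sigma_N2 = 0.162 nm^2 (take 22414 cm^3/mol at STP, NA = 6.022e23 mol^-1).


Number of moles in monolayer = V_m / 22414 = 68.8 / 22414 = 0.00306951
Number of molecules = moles * NA = 0.00306951 * 6.022e23
SA = molecules * sigma / mass
SA = (68.8 / 22414) * 6.022e23 * 0.162e-18 / 0.94
SA = 318.6 m^2/g

318.6


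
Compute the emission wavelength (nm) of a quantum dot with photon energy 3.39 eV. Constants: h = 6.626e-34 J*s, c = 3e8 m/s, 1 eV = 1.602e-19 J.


Convert energy: E = 3.39 eV = 3.39 * 1.602e-19 = 5.43078e-19 J
lambda = h*c / E = 6.626e-34 * 3e8 / 5.43078e-19
lambda = 3.66025e-07 m = 366.0 nm

366.0


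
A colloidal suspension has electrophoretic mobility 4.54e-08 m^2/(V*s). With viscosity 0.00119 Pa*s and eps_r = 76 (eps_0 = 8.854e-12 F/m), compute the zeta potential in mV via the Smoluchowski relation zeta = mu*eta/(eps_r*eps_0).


Smoluchowski equation: zeta = mu * eta / (eps_r * eps_0)
zeta = 4.54e-08 * 0.00119 / (76 * 8.854e-12)
zeta = 0.080288 V = 80.29 mV

80.29


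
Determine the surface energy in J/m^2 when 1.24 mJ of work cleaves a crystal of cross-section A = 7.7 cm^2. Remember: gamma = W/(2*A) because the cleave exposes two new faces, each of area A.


Convert: A = 7.7 cm^2 = 0.00077 m^2, W = 1.24 mJ = 0.00124 J
Cleaving exposes two faces of area A, so total new surface = 2*A and gamma = W / (2*A)
gamma = 0.00124 / (2 * 0.00077)
gamma = 0.805 J/m^2

0.805


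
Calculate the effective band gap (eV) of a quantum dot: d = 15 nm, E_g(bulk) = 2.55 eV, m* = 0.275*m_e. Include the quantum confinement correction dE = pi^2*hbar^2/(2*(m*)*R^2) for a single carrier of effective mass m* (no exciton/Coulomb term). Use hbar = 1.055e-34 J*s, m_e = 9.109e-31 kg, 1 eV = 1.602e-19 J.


Radius R = 15/2 nm = 7.5e-09 m
Confinement energy dE = pi^2 * hbar^2 / (2 * m_eff * m_e * R^2)
dE = pi^2 * (1.055e-34)^2 / (2 * 0.275 * 9.109e-31 * (7.5e-09)^2) J, divided by 1.602e-19 J/eV
dE = 0.0243 eV
Total band gap = E_g(bulk) + dE = 2.55 + 0.0243 = 2.5743 eV

2.5743


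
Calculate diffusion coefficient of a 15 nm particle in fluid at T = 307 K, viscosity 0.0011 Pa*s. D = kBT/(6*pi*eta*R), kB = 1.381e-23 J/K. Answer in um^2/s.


Radius R = 15/2 = 7.5 nm = 7.5e-09 m
D = kB*T / (6*pi*eta*R)
D = 1.381e-23 * 307 / (6 * pi * 0.0011 * 7.5e-09)
D = 2.72632e-11 m^2/s = 27.263 um^2/s

27.263


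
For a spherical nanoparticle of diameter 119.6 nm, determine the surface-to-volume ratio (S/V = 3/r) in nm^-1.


Radius r = 119.6/2 = 59.8 nm
S/V = 3 / r = 3 / 59.8
S/V = 0.0502 nm^-1

0.0502


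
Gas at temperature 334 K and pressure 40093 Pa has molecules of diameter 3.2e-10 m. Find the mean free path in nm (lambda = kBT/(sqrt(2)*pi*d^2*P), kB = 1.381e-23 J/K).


Mean free path: lambda = kB*T / (sqrt(2) * pi * d^2 * P)
lambda = 1.381e-23 * 334 / (sqrt(2) * pi * (3.2e-10)^2 * 40093)
lambda = 2.52876e-07 m
lambda = 252.88 nm

252.88


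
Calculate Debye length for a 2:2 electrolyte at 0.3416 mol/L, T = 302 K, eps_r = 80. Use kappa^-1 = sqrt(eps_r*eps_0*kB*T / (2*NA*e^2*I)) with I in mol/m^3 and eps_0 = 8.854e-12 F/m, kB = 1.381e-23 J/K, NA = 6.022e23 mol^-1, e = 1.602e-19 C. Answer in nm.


Ionic strength I = 0.3416 * 2^2 * 1000 = 1366.4 mol/m^3
kappa^-1 = sqrt(80 * 8.854e-12 * 1.381e-23 * 302 / (2 * 6.022e23 * (1.602e-19)^2 * 1366.4))
kappa^-1 = 0.264 nm

0.264


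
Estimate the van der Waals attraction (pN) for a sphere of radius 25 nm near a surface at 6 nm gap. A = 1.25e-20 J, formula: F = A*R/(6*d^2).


Convert to SI: R = 25 nm = 2.5e-08 m, d = 6 nm = 6e-09 m
F = A * R / (6 * d^2)
F = 1.25e-20 * 2.5e-08 / (6 * (6e-09)^2)
F = 1.44676e-12 N = 1.447 pN

1.447


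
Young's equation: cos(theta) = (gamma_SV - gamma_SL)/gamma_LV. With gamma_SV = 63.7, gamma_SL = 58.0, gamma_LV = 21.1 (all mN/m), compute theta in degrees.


cos(theta) = (gamma_SV - gamma_SL) / gamma_LV
cos(theta) = (63.7 - 58.0) / 21.1
cos(theta) = 0.270142
theta = arccos(0.270142) = 74.33 degrees

74.33


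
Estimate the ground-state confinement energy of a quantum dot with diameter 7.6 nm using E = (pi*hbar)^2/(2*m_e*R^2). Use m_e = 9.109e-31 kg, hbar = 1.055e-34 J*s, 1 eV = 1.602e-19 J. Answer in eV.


Radius R = 7.6/2 = 3.8 nm = 3.8e-09 m
E = (pi * 1.055e-34)^2 / (2 * 9.109e-31 * (3.8e-09)^2)
E(J) = 4.17577e-21
E = E(J) / 1.602e-19 = 0.0261 eV

0.0261


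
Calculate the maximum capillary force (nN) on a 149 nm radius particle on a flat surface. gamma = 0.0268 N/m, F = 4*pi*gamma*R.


Convert radius: R = 149 nm = 1.49e-07 m
F = 4 * pi * gamma * R
F = 4 * pi * 0.0268 * 1.49e-07
F = 5.018e-08 N = 50.18 nN

50.18


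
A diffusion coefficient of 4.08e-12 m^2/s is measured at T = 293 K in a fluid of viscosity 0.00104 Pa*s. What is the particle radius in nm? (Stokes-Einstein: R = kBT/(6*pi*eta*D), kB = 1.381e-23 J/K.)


Stokes-Einstein: R = kB*T / (6*pi*eta*D)
R = 1.381e-23 * 293 / (6 * pi * 0.00104 * 4.08e-12)
R = 5.05902e-08 m = 50.59 nm

50.59


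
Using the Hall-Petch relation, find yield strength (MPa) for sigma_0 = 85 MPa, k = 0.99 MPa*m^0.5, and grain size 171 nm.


d = 171 nm = 1.71e-07 m
sqrt(d) = 0.0004135215
Hall-Petch contribution = k / sqrt(d) = 0.99 / 0.0004135215 = 2394.1 MPa
sigma = sigma_0 + k/sqrt(d) = 85 + 2394.1 = 2479.1 MPa

2479.1


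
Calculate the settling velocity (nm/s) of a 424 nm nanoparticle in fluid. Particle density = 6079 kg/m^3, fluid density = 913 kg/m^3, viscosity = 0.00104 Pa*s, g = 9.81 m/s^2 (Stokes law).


Radius R = 424/2 nm = 2.12e-07 m
Density difference = 6079 - 913 = 5166 kg/m^3
v = 2 * R^2 * (rho_p - rho_f) * g / (9 * eta)
v = 2 * (2.12e-07)^2 * 5166 * 9.81 / (9 * 0.00104)
v = 4.86686e-07 m/s = 486.6865 nm/s

486.6865


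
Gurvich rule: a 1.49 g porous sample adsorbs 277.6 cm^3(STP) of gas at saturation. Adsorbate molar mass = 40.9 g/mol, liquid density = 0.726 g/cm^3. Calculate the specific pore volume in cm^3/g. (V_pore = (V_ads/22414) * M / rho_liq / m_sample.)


Moles adsorbed n = V_ads / 22414 = 277.6 / 22414 = 1.238512e-02 mol
Liquid volume V_liq = n * M / rho_liq = 1.238512e-02 * 40.9 / 0.726 = 0.69773 cm^3
Specific pore volume V_pore = V_liq / m_sample = 0.69773 / 1.49
V_pore = 0.4683 cm^3/g

0.4683
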